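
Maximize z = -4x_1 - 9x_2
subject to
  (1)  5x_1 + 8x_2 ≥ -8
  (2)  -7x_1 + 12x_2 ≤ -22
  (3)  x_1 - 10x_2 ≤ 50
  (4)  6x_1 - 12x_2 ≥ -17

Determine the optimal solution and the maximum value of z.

x_1 = 160/29, x_2 = -129/29, maximum z = 521/29

Corner points and z = -4x_1 - 9x_2:
  (20/29, -83/58) → z = 587/58
  (160/29, -129/29) → z = 521/29
  (39, 251/12) → z = -1377/4
The feasible region is unbounded (it extends along (10, 1), (2, 1)), but z strictly decreases along every unbounded feasible direction, so there is no improving ray and the maximum is attained at a vertex.

The binding constraints are 5x_1 + 8x_2 = -8 and x_1 - 10x_2 = 50.
Solving simultaneously gives x_1 = 160/29, x_2 = -129/29.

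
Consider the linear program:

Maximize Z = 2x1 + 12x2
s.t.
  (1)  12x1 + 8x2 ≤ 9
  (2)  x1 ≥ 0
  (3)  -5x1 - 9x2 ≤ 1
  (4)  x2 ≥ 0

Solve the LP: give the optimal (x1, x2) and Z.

The optimum lies where 12x1 + 8x2 = 9 and x1 = 0.
Solving simultaneously gives x1 = 0, x2 = 9/8.

x1 = 0, x2 = 9/8, maximum Z = 27/2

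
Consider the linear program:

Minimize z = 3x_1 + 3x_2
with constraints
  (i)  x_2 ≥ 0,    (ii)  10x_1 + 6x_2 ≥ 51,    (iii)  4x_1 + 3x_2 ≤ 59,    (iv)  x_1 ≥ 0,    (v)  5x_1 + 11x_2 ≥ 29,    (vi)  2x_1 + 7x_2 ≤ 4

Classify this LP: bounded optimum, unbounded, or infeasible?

The boundaries x_2 = 0 and 4x_1 + 3x_2 = 59 meet at (59/4, 0), but that point violates 2x_1 + 7x_2 ≤ 4. Every candidate vertex is excluded by some other constraint, so the feasible region is empty.

infeasible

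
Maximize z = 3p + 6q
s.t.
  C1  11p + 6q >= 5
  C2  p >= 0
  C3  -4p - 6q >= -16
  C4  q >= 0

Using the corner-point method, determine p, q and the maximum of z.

Extreme points and z = 3p + 6q:
  (0, 5/6) → z = 5
  (5/11, 0) → z = 15/11
  (0, 8/3) → z = 16
  (4, 0) → z = 12

The optimum lies where p = 0 and -4p - 6q = -16.
Solving simultaneously gives p = 0, q = 8/3.

p = 0, q = 8/3, maximum z = 16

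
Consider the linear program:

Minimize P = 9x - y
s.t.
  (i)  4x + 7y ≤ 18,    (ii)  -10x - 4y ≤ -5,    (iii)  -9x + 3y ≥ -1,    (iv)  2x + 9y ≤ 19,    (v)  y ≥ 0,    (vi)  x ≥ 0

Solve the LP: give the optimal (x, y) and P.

x = 0, y = 19/9, minimum P = -19/9

Corner points and P = 9x - y:
  (19/66, 35/66) → P = 68/33
  (0, 5/4) → P = -5/4
  (22/29, 169/87) → P = 425/87
  (0, 19/9) → P = -19/9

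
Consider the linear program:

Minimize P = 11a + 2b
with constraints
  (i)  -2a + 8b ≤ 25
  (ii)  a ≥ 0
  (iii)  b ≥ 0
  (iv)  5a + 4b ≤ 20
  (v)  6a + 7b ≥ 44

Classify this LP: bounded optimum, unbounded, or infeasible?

The boundaries -2a + 8b = 25 and a = 0 meet at (0, 25/8), but that point violates 6a + 7b ≥ 44. Every candidate vertex is excluded by some other constraint, so the feasible region is empty.

infeasible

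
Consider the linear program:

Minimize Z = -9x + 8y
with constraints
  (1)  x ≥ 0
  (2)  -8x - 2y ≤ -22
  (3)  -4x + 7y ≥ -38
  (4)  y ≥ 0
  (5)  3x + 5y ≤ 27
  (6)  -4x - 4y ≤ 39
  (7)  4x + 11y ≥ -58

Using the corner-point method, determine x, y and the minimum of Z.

Corner points and Z = -9x + 8y:
  (11/4, 0) → Z = -99/4
  (28/17, 75/17) → Z = 348/17
  (9, 0) → Z = -81

x = 9, y = 0, minimum Z = -81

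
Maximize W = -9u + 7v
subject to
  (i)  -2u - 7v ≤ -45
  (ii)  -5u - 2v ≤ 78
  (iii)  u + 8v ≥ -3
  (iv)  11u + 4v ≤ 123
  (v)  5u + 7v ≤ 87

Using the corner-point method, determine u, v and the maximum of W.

Vertices and W = -9u + 7v:
  (-636/31, 381/31) → W = 8391/31
  (227/23, 83/23) → W = -1462/23
  (-144/5, 33) → W = 2451/5
  (9, 6) → W = -39

The optimum lies where -5u - 2v = 78 and 5u + 7v = 87.
Solving simultaneously gives u = -144/5, v = 33.

u = -144/5, v = 33, maximum W = 2451/5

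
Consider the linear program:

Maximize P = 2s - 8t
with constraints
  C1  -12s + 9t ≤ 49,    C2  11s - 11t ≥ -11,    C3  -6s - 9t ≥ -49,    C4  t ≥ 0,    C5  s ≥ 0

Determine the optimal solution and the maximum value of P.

Extreme points and P = 2s - 8t:
  (8/3, 11/3) → P = -24
  (0, 1) → P = -8
  (49/6, 0) → P = 49/3
  (0, 0) → P = 0

s = 49/6, t = 0, maximum P = 49/3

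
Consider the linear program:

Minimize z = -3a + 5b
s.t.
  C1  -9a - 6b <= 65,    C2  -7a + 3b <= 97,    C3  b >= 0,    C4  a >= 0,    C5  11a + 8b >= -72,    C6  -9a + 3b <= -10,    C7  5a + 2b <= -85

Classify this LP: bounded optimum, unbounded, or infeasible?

infeasible

The boundaries -7a + 3b = 97 and -9a + 3b = -10 meet at (107/2, 943/6), but that point violates 5a + 2b ≤ -85. Every candidate vertex is excluded by some other constraint, so the feasible region is empty.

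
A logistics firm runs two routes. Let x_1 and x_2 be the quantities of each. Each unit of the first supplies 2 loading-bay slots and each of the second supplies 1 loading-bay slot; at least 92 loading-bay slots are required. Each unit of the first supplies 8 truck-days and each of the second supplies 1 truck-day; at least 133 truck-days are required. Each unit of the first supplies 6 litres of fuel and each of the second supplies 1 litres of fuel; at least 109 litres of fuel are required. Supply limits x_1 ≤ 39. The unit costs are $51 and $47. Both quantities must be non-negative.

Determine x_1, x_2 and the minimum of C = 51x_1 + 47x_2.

Feasible corners and C = 51x_1 + 47x_2:
  (0, 133) → C = 6251
  (41/6, 235/3) → C = 24181/6
  (39, 14) → C = 2647
The feasible region is unbounded (it extends along (0, 1)), but C strictly increases along every unbounded feasible direction, so there is no improving ray and the minimum is attained at a vertex.

At the optimal vertex, 2x_1 + x_2 = 92 and x_1 = 39.
Solving simultaneously gives x_1 = 39, x_2 = 14.

x_1 = 39, x_2 = 14, minimum C = 2647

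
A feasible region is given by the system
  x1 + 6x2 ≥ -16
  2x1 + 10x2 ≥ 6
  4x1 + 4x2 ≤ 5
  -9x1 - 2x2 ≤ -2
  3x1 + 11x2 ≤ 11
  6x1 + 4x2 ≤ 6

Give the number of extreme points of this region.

5

Of the 15 pairwise boundary intersections, those satisfying every inequality are:
  (4/43, 25/43)
  (9/13, 6/13)
  (11/32, 29/32)
  (1/2, 3/4)
  (0, 1)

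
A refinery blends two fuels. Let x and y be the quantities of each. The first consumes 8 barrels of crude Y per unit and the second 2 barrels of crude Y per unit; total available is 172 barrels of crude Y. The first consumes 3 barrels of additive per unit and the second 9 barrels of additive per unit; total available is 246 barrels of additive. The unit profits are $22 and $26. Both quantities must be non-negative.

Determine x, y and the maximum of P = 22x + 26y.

Vertices and P = 22x + 26y:
  (0, 0) → P = 0
  (0, 82/3) → P = 2132/3
  (43/2, 0) → P = 473
  (16, 22) → P = 924

The binding constraints are 8x + 2y = 172 and 3x + 9y = 246.
Solving simultaneously gives x = 16, y = 22.

x = 16, y = 22, maximum P = 924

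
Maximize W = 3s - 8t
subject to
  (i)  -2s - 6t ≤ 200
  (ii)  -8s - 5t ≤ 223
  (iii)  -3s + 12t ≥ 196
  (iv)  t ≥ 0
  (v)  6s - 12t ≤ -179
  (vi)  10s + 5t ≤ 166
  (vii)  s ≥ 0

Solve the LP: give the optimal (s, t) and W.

s = 17/3, t = 71/4, maximum W = -125

Extreme points and W = 3s - 8t:
  (17/3, 71/4) → W = -125
  (0, 49/3) → W = -392/3
  (1097/150, 1393/75) → W = -18997/150
  (0, 166/5) → W = -1328/5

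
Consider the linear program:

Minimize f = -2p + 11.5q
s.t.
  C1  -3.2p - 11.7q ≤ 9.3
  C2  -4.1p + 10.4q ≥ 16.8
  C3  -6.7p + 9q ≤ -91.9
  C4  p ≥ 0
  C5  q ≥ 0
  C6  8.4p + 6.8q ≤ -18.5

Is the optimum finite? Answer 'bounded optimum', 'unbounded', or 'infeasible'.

The boundaries -4.1p + 10.4q = 16.8 and -6.7p + 9q = -91.9 meet at (55348/1639, 48935/3278), but that point violates 8.4p + 6.8q ≤ -18.5. Every candidate vertex is excluded by some other constraint, so the feasible region is empty.

infeasible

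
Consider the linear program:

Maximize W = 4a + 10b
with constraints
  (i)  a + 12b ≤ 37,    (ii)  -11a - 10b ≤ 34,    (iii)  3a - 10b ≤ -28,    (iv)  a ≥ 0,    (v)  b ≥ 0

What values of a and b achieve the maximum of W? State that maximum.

a = 17/23, b = 139/46, maximum W = 763/23

Vertices and W = 4a + 10b:
  (17/23, 139/46) → W = 763/23
  (0, 37/12) → W = 185/6
  (0, 14/5) → W = 28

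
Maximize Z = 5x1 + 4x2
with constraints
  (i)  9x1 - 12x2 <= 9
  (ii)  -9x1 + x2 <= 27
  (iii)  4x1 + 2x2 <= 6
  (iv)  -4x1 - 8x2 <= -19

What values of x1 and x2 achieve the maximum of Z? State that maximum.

At the optimal vertex, -9x1 + x2 = 27 and 4x1 + 2x2 = 6.
Solving simultaneously gives x1 = -24/11, x2 = 81/11.

x1 = -24/11, x2 = 81/11, maximum Z = 204/11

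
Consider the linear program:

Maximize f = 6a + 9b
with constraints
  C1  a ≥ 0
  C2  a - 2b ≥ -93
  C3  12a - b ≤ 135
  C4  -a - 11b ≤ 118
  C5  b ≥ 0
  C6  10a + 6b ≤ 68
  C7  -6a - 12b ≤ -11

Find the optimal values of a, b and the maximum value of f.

a = 0, b = 34/3, maximum f = 102

Vertices and f = 6a + 9b:
  (0, 34/3) → f = 102
  (0, 11/12) → f = 33/4
  (34/5, 0) → f = 204/5
  (11/6, 0) → f = 11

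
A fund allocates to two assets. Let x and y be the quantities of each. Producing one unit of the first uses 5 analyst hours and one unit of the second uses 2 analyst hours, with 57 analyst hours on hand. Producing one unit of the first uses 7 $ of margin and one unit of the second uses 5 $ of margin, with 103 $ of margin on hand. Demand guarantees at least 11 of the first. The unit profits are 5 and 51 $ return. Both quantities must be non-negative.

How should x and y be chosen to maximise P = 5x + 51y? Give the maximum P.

Corner points and P = 5x + 51y:
  (57/5, 0) → P = 57
  (11, 0) → P = 55
  (11, 1) → P = 106

x = 11, y = 1, maximum P = 106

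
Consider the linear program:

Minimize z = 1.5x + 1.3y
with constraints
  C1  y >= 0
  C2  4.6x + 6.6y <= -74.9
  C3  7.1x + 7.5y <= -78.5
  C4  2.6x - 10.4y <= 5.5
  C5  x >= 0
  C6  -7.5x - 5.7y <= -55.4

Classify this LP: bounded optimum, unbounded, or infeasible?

infeasible

The boundaries x = 0 and -7.5x - 5.7y = -55.4 meet at (0, 554/57), but that point violates 4.6x + 6.6y ≤ -74.9. Every candidate vertex is excluded by some other constraint, so the feasible region is empty.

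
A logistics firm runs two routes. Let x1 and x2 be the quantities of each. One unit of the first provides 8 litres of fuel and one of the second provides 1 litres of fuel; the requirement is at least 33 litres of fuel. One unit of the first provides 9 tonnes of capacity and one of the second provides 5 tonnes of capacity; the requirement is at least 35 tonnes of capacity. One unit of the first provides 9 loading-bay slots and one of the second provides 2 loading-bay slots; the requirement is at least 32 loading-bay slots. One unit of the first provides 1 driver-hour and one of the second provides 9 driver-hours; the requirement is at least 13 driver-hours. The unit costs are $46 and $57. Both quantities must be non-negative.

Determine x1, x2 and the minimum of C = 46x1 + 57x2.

Extreme points and C = 46x1 + 57x2:
  (0, 33) → C = 1881
  (13, 0) → C = 598
  (4, 1) → C = 241
The feasible region is unbounded (it extends along (0, 1), (1, 0)), but C strictly increases along every unbounded feasible direction, so there is no improving ray and the minimum is attained at a vertex.

x1 = 4, x2 = 1, minimum C = 241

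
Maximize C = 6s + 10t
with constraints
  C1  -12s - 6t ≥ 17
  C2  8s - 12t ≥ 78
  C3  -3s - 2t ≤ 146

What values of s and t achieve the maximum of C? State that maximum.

s = 11/8, t = -67/12, maximum C = -571/12

Corner points and C = 6s + 10t:
  (11/8, -67/12) → C = -571/12
  (421/3, -567/2) → C = -1993
  (-399/13, -701/26) → C = -5899/13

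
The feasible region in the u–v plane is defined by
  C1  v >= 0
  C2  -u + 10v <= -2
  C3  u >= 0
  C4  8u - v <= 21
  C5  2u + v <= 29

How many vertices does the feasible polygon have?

3

Of the 10 pairwise boundary intersections, those satisfying every inequality are:
  (2, 0)
  (21/8, 0)
  (208/79, 5/79)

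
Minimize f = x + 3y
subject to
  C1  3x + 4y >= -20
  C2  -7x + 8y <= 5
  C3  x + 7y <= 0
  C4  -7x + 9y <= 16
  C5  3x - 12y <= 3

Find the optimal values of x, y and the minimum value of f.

x = -7/5, y = -3/5, minimum f = -16/5

Corner points and f = x + 3y:
  (-35/57, 5/57) → f = -20/57
  (-7/5, -3/5) → f = -16/5
  (7/11, -1/11) → f = 4/11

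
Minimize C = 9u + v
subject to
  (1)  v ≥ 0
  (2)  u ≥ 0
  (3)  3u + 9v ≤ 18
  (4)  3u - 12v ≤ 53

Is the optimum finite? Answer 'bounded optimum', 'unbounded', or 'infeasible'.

Vertices and C = 9u + v:
  (0, 0) → C = 0
  (6, 0) → C = 54
  (0, 2) → C = 2
The feasible region has finitely many vertices and no improving ray; the minimum is 0 at (0, 0).

bounded optimum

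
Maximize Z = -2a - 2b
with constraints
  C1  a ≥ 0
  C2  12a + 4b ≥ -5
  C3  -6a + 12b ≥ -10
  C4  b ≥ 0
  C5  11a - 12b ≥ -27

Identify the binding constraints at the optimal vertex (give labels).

C1 and C4

Corner points and Z = -2a - 2b:
  (0, 0) → Z = 0
  (0, 9/4) → Z = -9/2
  (5/3, 0) → Z = -10/3
The feasible region is unbounded (it extends along (12, 11), (2, 1)), but Z strictly decreases along every unbounded feasible direction, so there is no improving ray and the maximum is attained at a vertex.

The maximum is at (0, 0). Substituting into each constraint, equality holds for C1 and C4; the remaining constraints have slack.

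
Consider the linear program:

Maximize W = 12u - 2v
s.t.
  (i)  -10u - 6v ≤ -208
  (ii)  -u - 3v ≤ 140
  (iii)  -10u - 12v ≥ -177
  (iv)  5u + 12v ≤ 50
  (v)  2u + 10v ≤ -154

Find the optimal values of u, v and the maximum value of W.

u = 737/6, v = -1577/18, maximum W = 14843/9

Corner points and W = 12u - 2v:
  (61, -67) → W = 866
  (751/22, -489/22) → W = 4995/11
  (737/6, -1577/18) → W = 14843/9
  (1809/38, -947/38) → W = 11801/19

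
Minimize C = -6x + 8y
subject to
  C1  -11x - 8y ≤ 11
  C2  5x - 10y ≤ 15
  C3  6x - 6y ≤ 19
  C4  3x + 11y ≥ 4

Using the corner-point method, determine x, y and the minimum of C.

Extreme points and C = -6x + 8y:
  (-153/97, 77/97) → C = 1534/97
  (10/3, 1/6) → C = -56/3
  (41/17, -5/17) → C = -286/17
The feasible region is unbounded (it extends along (-8, 11), (1, 1)), but C strictly increases along every unbounded feasible direction, so there is no improving ray and the minimum is attained at a vertex.

The binding constraints are 5x - 10y = 15 and 6x - 6y = 19.
Solving simultaneously gives x = 10/3, y = 1/6.

x = 10/3, y = 1/6, minimum C = -56/3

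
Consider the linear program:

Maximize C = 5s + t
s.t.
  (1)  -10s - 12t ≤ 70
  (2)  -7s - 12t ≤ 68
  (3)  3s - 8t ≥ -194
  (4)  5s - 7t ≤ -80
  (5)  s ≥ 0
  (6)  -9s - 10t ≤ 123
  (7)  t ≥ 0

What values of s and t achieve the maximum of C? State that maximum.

Extreme points and C = 5s + t:
  (718/19, 730/19) → C = 4320/19
  (0, 97/4) → C = 97/4
  (0, 80/7) → C = 80/7

s = 718/19, t = 730/19, maximum C = 4320/19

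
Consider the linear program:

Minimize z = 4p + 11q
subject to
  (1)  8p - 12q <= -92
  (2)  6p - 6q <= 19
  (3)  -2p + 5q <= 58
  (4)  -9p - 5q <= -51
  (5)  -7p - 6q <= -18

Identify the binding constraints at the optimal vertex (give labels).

(1) and (4)

Corner points and z = 4p + 11q:
  (59/4, 35/2) → z = 503/2
  (38/37, 309/37) → z = 3551/37
  (-7/11, 624/55) → z = 6724/55

The minimum is at (38/37, 309/37). Substituting into each constraint, equality holds for (1) and (4); the remaining constraints have slack.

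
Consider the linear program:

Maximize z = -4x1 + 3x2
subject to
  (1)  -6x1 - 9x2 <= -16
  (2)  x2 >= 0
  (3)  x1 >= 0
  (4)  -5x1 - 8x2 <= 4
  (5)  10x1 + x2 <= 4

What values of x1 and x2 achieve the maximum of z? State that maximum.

Corner points and z = -4x1 + 3x2:
  (0, 16/9) → z = 16/3
  (5/21, 34/21) → z = 82/21
  (0, 4) → z = 12

The binding constraints are x1 = 0 and 10x1 + x2 = 4.
Solving simultaneously gives x1 = 0, x2 = 4.

x1 = 0, x2 = 4, maximum z = 12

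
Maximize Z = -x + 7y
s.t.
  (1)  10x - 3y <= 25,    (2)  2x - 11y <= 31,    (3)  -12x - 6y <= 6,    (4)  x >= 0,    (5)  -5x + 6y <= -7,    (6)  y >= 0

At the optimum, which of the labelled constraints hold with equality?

Corner points and Z = -x + 7y:
  (43/15, 11/9) → Z = 256/45
  (5/2, 0) → Z = -5/2
  (7/5, 0) → Z = -7/5

The maximum is at (43/15, 11/9). Substituting into each constraint, equality holds for (1) and (5); the remaining constraints have slack.

(1) and (5)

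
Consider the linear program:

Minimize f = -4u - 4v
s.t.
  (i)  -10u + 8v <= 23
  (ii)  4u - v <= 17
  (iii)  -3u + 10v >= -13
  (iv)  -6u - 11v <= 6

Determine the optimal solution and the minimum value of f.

u = 159/22, v = 131/11, minimum f = -842/11

Extreme points and f = -4u - 4v:
  (159/22, 131/11) → f = -842/11
  (-301/158, 39/79) → f = 446/79
  (157/37, -1/37) → f = -624/37
  (83/93, -32/31) → f = 52/93

The optimum lies where -10u + 8v = 23 and 4u - v = 17.
Solving simultaneously gives u = 159/22, v = 131/11.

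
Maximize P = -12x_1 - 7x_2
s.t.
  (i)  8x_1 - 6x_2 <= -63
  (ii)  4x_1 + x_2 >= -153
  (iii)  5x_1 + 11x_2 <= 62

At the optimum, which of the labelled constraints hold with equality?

Extreme points and P = -12x_1 - 7x_2:
  (-981/32, -243/8) → P = 1161/2
  (-321/118, 811/118) → P = -1825/118
  (-1745/39, 1013/39) → P = 13849/39

The maximum is at (-981/32, -243/8). Substituting into each constraint, equality holds for (i) and (ii); the remaining constraints have slack.

(i) and (ii)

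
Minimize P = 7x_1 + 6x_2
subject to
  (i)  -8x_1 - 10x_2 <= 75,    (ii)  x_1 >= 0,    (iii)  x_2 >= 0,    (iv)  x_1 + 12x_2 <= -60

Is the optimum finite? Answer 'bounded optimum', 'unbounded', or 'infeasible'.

infeasible

The boundaries -8x_1 - 10x_2 = 75 and x_1 = 0 meet at (0, -15/2), but that point violates x_2 ≥ 0. Every candidate vertex is excluded by some other constraint, so the feasible region is empty.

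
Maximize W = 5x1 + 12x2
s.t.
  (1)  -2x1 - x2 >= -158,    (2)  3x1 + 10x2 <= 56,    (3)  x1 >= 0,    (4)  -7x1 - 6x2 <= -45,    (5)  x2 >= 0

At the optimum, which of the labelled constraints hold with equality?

(2) and (5)

Extreme points and W = 5x1 + 12x2:
  (57/26, 257/52) → W = 1827/26
  (56/3, 0) → W = 280/3
  (45/7, 0) → W = 225/7

The maximum is at (56/3, 0). Substituting into each constraint, equality holds for (2) and (5); the remaining constraints have slack.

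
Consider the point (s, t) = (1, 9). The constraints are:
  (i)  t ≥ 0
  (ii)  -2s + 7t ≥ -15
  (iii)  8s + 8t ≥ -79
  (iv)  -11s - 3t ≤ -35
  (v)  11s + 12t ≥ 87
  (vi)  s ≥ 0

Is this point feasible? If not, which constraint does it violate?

feasible

(i): 9 ≥ 0 ✓
(ii): 61 ≥ -15 ✓
(iii): 80 ≥ -79 ✓
(iv): -38 ≤ -35 ✓
(v): 119 ≥ 87 ✓
(vi): 1 ≥ 0 ✓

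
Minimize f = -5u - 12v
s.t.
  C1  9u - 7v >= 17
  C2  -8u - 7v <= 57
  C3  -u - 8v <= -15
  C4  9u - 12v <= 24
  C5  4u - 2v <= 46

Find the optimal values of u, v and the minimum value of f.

u = 144/5, v = 173/5, minimum f = -2796/5

Feasible corners and f = -5u - 12v:
  (241/79, 118/79) → f = -2621/79
  (144/5, 173/5) → f = -2796/5
  (31/7, 37/28) → f = -38
  (84/5, 53/5) → f = -1056/5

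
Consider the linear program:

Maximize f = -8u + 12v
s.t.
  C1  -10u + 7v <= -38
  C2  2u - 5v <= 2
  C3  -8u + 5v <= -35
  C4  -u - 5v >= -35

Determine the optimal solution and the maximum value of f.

u = 70/9, v = 49/9, maximum f = 28/9

The optimum lies where -8u + 5v = -35 and -u - 5v = -35.
Solving simultaneously gives u = 70/9, v = 49/9.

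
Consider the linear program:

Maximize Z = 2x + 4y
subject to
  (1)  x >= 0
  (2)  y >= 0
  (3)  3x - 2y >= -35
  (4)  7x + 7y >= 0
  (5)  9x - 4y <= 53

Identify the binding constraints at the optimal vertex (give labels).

(3) and (5)

Vertices and Z = 2x + 4y:
  (0, 0) → Z = 0
  (0, 35/2) → Z = 70
  (53/9, 0) → Z = 106/9
  (41, 79) → Z = 398

The maximum is at (41, 79). Substituting into each constraint, equality holds for (3) and (5); the remaining constraints have slack.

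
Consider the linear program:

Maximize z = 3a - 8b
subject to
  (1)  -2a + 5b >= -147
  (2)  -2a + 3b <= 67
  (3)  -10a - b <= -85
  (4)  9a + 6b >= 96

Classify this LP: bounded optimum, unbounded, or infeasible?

Extreme points and z = 3a - 8b:
  (454/19, -377/19) → z = 4378/19
  (47/8, 105/4) → z = -1539/8
  (138/17, 65/17) → z = -106/17
The feasible region has finitely many vertices and no improving ray; the maximum is 4378/19 at (454/19, -377/19).

bounded optimum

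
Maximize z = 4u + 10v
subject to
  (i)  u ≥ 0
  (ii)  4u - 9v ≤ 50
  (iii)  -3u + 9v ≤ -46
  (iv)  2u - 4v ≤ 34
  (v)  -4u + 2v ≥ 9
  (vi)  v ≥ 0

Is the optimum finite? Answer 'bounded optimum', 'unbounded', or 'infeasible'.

The boundaries u = 0 and -4u + 2v = 9 meet at (0, 9/2), but that point violates -3u + 9v ≤ -46. Every candidate vertex is excluded by some other constraint, so the feasible region is empty.

infeasible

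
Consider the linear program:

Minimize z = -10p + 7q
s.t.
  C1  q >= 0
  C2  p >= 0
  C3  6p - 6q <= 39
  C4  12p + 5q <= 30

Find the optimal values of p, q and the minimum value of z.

p = 5/2, q = 0, minimum z = -25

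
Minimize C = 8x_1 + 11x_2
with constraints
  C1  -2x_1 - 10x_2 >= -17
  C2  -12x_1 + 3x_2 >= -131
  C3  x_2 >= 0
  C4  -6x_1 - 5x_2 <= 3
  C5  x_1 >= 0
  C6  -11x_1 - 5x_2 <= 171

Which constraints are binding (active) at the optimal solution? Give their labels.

Corner points and C = 8x_1 + 11x_2:
  (17/2, 0) → C = 68
  (0, 17/10) → C = 187/10
  (0, 0) → C = 0

The minimum is at (0, 0). Substituting into each constraint, equality holds for C3 and C5; the remaining constraints have slack.

C3 and C5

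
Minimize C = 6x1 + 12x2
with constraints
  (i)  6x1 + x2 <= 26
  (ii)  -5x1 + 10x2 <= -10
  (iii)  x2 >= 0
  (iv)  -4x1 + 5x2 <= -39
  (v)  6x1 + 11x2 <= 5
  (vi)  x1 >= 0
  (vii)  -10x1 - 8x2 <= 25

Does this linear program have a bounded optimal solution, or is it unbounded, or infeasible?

infeasible

The boundaries 6x1 + x2 = 26 and -4x1 + 5x2 = -39 meet at (169/34, -65/17), but that point violates x2 ≥ 0. Every candidate vertex is excluded by some other constraint, so the feasible region is empty.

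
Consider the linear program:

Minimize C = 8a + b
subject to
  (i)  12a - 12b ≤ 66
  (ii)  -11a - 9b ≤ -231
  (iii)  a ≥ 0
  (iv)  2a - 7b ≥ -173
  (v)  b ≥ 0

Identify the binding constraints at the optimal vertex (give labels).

Feasible corners and C = 8a + b:
  (561/40, 341/40) → C = 4829/40
  (423/10, 184/5) → C = 1876/5
  (12/19, 473/19) → C = 569/19

The minimum is at (12/19, 473/19). Substituting into each constraint, equality holds for (ii) and (iv); the remaining constraints have slack.

(ii) and (iv)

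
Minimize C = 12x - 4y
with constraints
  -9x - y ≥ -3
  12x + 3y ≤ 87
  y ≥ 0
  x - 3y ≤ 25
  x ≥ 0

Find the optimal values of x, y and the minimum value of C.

x = 0, y = 3, minimum C = -12

Extreme points and C = 12x - 4y:
  (1/3, 0) → C = 4
  (0, 3) → C = -12
  (0, 0) → C = 0

At the optimal vertex, -9x - y = -3 and x = 0.
Solving simultaneously gives x = 0, y = 3.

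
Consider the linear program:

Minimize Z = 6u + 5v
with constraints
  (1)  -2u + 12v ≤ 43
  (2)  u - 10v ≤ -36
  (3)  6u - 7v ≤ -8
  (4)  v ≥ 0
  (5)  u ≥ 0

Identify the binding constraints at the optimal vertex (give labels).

(1) and (2)

Corner points and Z = 6u + 5v:
  (1/4, 29/8) → Z = 157/8
  (205/58, 121/29) → Z = 1220/29
  (172/53, 208/53) → Z = 2072/53

The minimum is at (1/4, 29/8). Substituting into each constraint, equality holds for (1) and (2); the remaining constraints have slack.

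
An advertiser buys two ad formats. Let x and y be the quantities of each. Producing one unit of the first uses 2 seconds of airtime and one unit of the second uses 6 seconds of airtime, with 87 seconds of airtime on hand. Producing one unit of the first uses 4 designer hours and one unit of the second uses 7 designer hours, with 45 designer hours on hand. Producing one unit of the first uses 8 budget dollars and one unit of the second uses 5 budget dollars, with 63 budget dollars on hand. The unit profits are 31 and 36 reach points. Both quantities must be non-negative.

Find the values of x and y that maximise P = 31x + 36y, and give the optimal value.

x = 6, y = 3, maximum P = 294

Vertices and P = 31x + 36y:
  (0, 0) → P = 0
  (0, 45/7) → P = 1620/7
  (63/8, 0) → P = 1953/8
  (6, 3) → P = 294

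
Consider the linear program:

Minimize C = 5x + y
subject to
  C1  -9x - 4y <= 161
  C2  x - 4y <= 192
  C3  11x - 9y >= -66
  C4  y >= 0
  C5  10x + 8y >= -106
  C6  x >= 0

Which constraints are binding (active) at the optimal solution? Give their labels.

C4 and C6

Feasible corners and C = 5x + y:
  (192, 0) → C = 960
  (0, 22/3) → C = 22/3
  (0, 0) → C = 0
The feasible region is unbounded (it extends along (4, 1), (9, 11)), but C strictly increases along every unbounded feasible direction, so there is no improving ray and the minimum is attained at a vertex.

The minimum is at (0, 0). Substituting into each constraint, equality holds for C4 and C6; the remaining constraints have slack.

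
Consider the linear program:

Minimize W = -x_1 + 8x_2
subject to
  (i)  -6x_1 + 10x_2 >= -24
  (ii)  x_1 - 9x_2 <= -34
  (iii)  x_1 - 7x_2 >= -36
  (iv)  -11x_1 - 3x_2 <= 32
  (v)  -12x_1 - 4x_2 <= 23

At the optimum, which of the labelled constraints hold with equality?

Feasible corners and W = -x_1 + 8x_2:
  (139/11, 57/11) → W = 317/11
  (33/2, 15/2) → W = 87/2
  (-49/16, 55/16) → W = 489/16
  (-305/88, 409/88) → W = 3577/88

The minimum is at (139/11, 57/11). Substituting into each constraint, equality holds for (i) and (ii); the remaining constraints have slack.

(i) and (ii)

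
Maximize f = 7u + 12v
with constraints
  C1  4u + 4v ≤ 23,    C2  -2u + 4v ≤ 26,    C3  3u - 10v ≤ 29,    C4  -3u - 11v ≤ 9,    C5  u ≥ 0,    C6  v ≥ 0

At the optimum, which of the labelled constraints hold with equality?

C1 and C5

Vertices and f = 7u + 12v:
  (0, 23/4) → f = 69
  (23/4, 0) → f = 161/4
  (0, 0) → f = 0

The maximum is at (0, 23/4). Substituting into each constraint, equality holds for C1 and C5; the remaining constraints have slack.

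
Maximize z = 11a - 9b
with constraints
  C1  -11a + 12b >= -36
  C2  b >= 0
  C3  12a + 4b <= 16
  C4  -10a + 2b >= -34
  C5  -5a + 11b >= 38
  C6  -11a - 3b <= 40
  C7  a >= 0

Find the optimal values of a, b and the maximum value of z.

a = 3/19, b = 67/19, maximum z = -30

Corner points and z = 11a - 9b:
  (3/19, 67/19) → z = -30
  (0, 4) → z = -36
  (0, 38/11) → z = -342/11

The binding constraints are 12a + 4b = 16 and -5a + 11b = 38.
Solving simultaneously gives a = 3/19, b = 67/19.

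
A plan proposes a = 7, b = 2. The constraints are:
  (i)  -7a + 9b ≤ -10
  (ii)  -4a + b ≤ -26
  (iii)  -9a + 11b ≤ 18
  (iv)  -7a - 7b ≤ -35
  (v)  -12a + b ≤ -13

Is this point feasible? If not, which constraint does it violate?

feasible

(i): -31 ≤ -10 ✓
(ii): -26 ≤ -26 ✓
(iii): -41 ≤ 18 ✓
(iv): -63 ≤ -35 ✓
(v): -82 ≤ -13 ✓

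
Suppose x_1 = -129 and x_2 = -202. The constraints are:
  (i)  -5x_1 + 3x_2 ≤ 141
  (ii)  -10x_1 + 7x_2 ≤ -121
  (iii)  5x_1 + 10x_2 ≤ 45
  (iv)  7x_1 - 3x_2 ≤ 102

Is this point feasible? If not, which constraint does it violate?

feasible

(i): 39 ≤ 141 ✓
(ii): -124 ≤ -121 ✓
(iii): -2665 ≤ 45 ✓
(iv): -297 ≤ 102 ✓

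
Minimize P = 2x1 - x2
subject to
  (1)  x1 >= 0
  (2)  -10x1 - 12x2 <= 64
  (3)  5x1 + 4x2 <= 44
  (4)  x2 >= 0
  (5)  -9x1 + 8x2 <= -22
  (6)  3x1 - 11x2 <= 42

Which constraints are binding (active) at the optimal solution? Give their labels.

Feasible corners and P = 2x1 - x2:
  (44/5, 0) → P = 88/5
  (110/19, 143/38) → P = 297/38
  (22/9, 0) → P = 44/9

The minimum is at (22/9, 0). Substituting into each constraint, equality holds for (4) and (5); the remaining constraints have slack.

(4) and (5)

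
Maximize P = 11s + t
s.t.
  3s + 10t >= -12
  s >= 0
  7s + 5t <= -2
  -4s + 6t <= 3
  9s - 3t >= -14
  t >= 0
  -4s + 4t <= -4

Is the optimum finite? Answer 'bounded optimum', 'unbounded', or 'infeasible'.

The boundaries 3s + 10t = -12 and s = 0 meet at (0, -6/5), but that point violates t ≥ 0. Every candidate vertex is excluded by some other constraint, so the feasible region is empty.

infeasible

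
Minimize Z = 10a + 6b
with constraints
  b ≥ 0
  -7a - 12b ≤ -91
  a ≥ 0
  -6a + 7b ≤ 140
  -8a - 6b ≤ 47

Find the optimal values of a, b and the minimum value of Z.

a = 0, b = 91/12, minimum Z = 91/2

Corner points and Z = 10a + 6b:
  (13, 0) → Z = 130
  (0, 91/12) → Z = 91/2
  (0, 20) → Z = 120
The feasible region is unbounded (it extends along (7, 6), (1, 0)), but Z strictly increases along every unbounded feasible direction, so there is no improving ray and the minimum is attained at a vertex.

At the optimal vertex, -7a - 12b = -91 and a = 0.
Solving simultaneously gives a = 0, b = 91/12.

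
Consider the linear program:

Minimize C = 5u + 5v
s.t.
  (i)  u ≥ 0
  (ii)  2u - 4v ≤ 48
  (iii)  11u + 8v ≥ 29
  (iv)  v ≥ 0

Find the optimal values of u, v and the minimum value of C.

u = 29/11, v = 0, minimum C = 145/11

Corner points and C = 5u + 5v:
  (0, 29/8) → C = 145/8
  (24, 0) → C = 120
  (29/11, 0) → C = 145/11
The feasible region is unbounded (it extends along (0, 1), (2, 1)), but C strictly increases along every unbounded feasible direction, so there is no improving ray and the minimum is attained at a vertex.

The binding constraints are 11u + 8v = 29 and v = 0.
Solving simultaneously gives u = 29/11, v = 0.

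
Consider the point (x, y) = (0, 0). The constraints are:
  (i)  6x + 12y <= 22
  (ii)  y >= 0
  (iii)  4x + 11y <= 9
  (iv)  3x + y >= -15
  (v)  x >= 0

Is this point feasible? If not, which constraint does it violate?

feasible

(i): 0 ≤ 22 ✓
(ii): 0 ≥ 0 ✓
(iii): 0 ≤ 9 ✓
(iv): 0 ≥ -15 ✓
(v): 0 ≥ 0 ✓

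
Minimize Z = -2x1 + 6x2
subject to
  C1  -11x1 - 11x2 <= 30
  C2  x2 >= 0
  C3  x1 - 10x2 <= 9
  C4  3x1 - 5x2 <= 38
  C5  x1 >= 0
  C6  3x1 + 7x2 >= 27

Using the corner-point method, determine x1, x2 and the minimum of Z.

x1 = 67/5, x2 = 11/25, minimum Z = -604/25

Corner points and Z = -2x1 + 6x2:
  (9, 0) → Z = -18
  (67/5, 11/25) → Z = -604/25
  (0, 27/7) → Z = 162/7
The feasible region is unbounded (it extends along (0, 1), (5, 3)), but Z strictly increases along every unbounded feasible direction, so there is no improving ray and the minimum is attained at a vertex.

The optimum lies where x1 - 10x2 = 9 and 3x1 - 5x2 = 38.
Solving simultaneously gives x1 = 67/5, x2 = 11/25.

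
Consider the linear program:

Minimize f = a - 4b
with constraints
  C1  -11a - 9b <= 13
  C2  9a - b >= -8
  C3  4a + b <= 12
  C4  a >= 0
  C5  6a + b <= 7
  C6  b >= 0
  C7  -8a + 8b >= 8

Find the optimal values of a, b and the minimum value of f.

Vertices and f = a - 4b:
  (0, 7) → f = -28
  (0, 1) → f = -4
  (6/7, 13/7) → f = -46/7

The binding constraints are a = 0 and 6a + b = 7.
Solving simultaneously gives a = 0, b = 7.

a = 0, b = 7, minimum f = -28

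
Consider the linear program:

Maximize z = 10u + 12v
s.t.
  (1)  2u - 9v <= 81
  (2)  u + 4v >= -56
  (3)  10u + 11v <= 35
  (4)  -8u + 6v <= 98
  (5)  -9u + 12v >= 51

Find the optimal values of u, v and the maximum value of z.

Extreme points and z = 10u + 12v:
  (-364/19, -175/19) → z = -5740/19
  (-73/4, -151/16) → z = -1183/4
  (-217/37, 315/37) → z = 1610/37
  (-47/73, 275/73) → z = 2830/73

u = -217/37, v = 315/37, maximum z = 1610/37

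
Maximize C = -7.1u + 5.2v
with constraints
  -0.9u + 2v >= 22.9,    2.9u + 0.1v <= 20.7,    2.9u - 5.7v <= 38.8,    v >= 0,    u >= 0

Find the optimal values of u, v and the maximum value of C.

Feasible corners and C = -7.1u + 5.2v:
  (3911/589, 8504/589) → C = 164527/5890
  (0, 229/20) → C = 2977/50
  (0, 207) → C = 5382/5

u = 0, v = 207, maximum C = 1076.4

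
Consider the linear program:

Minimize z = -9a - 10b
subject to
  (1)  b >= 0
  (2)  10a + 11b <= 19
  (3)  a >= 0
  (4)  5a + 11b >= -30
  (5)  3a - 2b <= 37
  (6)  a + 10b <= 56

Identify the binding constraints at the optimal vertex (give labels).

Corner points and z = -9a - 10b:
  (19/10, 0) → z = -171/10
  (0, 0) → z = 0
  (0, 19/11) → z = -190/11

The minimum is at (0, 19/11). Substituting into each constraint, equality holds for (2) and (3); the remaining constraints have slack.

(2) and (3)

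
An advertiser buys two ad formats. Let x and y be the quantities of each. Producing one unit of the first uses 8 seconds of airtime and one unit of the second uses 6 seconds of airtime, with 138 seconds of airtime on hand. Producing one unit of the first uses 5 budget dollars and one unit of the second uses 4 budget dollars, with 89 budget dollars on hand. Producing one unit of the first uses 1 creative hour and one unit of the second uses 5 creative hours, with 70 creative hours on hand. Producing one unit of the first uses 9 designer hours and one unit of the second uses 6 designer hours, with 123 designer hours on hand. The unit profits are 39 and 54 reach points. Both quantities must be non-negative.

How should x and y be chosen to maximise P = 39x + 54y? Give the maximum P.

Corner points and P = 39x + 54y:
  (0, 0) → P = 0
  (0, 14) → P = 756
  (41/3, 0) → P = 533
  (5, 13) → P = 897

x = 5, y = 13, maximum P = 897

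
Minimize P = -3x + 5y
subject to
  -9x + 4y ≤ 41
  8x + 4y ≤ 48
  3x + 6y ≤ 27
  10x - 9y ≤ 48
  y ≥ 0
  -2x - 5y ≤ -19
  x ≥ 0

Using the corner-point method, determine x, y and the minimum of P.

x = 41/8, y = 7/4, minimum P = -53/8

Feasible corners and P = -3x + 5y:
  (5, 2) → P = -5
  (41/8, 7/4) → P = -53/8
  (0, 9/2) → P = 45/2
  (0, 19/5) → P = 19

At the optimal vertex, 8x + 4y = 48 and -2x - 5y = -19.
Solving simultaneously gives x = 41/8, y = 7/4.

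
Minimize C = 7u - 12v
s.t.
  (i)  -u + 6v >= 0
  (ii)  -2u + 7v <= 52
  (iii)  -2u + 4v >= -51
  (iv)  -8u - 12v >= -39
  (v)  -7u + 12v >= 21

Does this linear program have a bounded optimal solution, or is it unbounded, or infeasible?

Feasible corners and C = 7u - 12v:
  (-312/5, -52/5) → C = -312
  (-21/5, -7/10) → C = -21
  (-351/80, 247/40) → C = -1677/16
  (6/5, 49/20) → C = -21
The feasible region has finitely many vertices and no improving ray; the minimum is -312 at (-312/5, -52/5).

bounded optimum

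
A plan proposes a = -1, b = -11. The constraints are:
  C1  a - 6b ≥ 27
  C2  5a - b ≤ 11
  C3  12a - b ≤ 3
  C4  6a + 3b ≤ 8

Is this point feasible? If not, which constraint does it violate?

C1: 65 ≥ 27 ✓
C2: 6 ≤ 11 ✓
C3: -1 ≤ 3 ✓
C4: -39 ≤ 8 ✓

feasible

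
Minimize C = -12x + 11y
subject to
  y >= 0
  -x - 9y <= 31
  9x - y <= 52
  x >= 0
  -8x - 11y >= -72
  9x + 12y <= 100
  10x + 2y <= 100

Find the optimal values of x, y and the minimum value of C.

Vertices and C = -12x + 11y:
  (52/9, 0) → C = -208/3
  (0, 0) → C = 0
  (644/107, 232/107) → C = -5176/107
  (0, 72/11) → C = 72

x = 52/9, y = 0, minimum C = -208/3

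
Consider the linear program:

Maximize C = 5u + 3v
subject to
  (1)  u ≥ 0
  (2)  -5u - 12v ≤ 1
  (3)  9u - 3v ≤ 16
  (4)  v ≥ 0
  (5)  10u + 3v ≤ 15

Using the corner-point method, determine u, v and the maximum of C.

u = 0, v = 5, maximum C = 15

Feasible corners and C = 5u + 3v:
  (0, 0) → C = 0
  (0, 5) → C = 15
  (3/2, 0) → C = 15/2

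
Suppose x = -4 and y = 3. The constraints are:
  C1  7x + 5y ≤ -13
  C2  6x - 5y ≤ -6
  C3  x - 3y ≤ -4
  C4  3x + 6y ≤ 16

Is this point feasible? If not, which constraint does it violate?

C1: -13 ≤ -13 ✓
C2: -39 ≤ -6 ✓
C3: -13 ≤ -4 ✓
C4: 6 ≤ 16 ✓

feasible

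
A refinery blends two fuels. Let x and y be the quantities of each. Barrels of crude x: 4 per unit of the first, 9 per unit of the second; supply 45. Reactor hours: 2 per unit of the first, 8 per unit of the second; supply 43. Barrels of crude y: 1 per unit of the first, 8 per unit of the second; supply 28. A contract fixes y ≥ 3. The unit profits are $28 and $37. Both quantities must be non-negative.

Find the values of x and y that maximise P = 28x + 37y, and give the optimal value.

Extreme points and P = 28x + 37y:
  (0, 7/2) → P = 259/2
  (0, 3) → P = 111
  (4, 3) → P = 223

At the optimal vertex, x + 8y = 28 and y = 3.
Solving simultaneously gives x = 4, y = 3.

x = 4, y = 3, maximum P = 223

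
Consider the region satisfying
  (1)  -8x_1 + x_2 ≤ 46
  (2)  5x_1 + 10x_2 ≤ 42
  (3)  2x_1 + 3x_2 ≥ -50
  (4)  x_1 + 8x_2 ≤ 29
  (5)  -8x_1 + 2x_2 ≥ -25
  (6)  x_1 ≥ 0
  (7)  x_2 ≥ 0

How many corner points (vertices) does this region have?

Intersecting each pair of boundary lines and keeping only the points that satisfy every inequality leaves:
  (23/15, 103/30)
  (167/45, 211/90)
  (0, 29/8)
  (25/8, 0)
  (0, 0)

5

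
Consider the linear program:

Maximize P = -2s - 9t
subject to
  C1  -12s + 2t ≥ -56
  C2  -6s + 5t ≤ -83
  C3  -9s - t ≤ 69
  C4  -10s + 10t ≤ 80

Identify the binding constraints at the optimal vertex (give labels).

Corner points and P = -2s - 9t:
  (19/8, -55/4) → P = 119
  (-41/15, -222/5) → P = 6076/15
  (-262/51, -387/17) → P = 10973/51

The maximum is at (-41/15, -222/5). Substituting into each constraint, equality holds for C1 and C3; the remaining constraints have slack.

C1 and C3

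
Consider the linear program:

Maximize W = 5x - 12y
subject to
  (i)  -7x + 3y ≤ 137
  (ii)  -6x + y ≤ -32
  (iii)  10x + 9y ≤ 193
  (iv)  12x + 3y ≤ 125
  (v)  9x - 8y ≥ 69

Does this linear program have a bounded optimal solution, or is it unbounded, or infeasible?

From the feasible point (187/39, -42/13), moving in the direction (3, -12) keeps every constraint satisfied while W increases without bound.

unbounded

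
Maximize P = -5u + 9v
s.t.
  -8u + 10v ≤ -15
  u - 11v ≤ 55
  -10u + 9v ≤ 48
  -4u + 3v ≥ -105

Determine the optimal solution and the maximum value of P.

u = 1005/16, v = 195/4, maximum P = 1995/16

The binding constraints are -8u + 10v = -15 and -4u + 3v = -105.
Solving simultaneously gives u = 1005/16, v = 195/4.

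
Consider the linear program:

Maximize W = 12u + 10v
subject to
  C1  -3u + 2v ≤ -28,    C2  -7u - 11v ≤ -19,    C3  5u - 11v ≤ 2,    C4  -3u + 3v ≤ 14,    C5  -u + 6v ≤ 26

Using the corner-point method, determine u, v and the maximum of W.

u = 298/19, v = 132/19, maximum W = 4896/19

Extreme points and W = 12u + 10v:
  (304/23, 134/23) → W = 4988/23
  (55/4, 53/8) → W = 925/4
  (298/19, 132/19) → W = 4896/19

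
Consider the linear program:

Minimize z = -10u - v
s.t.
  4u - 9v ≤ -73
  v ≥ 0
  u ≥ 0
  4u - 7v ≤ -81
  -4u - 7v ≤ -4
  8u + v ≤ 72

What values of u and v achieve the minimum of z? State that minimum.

u = 141/20, v = 78/5, minimum z = -861/10

Corner points and z = -10u - v:
  (0, 81/7) → z = -81/7
  (0, 72) → z = -72
  (141/20, 78/5) → z = -861/10

The binding constraints are 4u - 7v = -81 and 8u + v = 72.
Solving simultaneously gives u = 141/20, v = 78/5.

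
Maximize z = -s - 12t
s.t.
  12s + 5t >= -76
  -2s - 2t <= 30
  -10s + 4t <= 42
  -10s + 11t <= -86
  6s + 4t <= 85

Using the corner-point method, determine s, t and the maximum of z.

s = 145/2, t = -175/2, maximum z = 1955/2

Vertices and z = -s - 12t:
  (-1/7, -104/7) → z = 1249/7
  (-29/13, -128/13) → z = 1565/13
  (145/2, -175/2) → z = 1955/2
  (1279/106, 167/53) → z = -5287/106

At the optimal vertex, -2s - 2t = 30 and 6s + 4t = 85.
Solving simultaneously gives s = 145/2, t = -175/2.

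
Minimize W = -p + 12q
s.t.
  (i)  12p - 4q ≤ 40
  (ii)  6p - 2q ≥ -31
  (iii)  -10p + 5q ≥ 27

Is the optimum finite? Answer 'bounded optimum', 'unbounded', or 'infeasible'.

bounded optimum

Feasible corners and W = -p + 12q:
  (77/5, 181/5) → W = 419
  (-101/10, -74/5) → W = -335/2
The feasible region has finitely many vertices and no improving ray; the minimum is -335/2 at (-101/10, -74/5).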